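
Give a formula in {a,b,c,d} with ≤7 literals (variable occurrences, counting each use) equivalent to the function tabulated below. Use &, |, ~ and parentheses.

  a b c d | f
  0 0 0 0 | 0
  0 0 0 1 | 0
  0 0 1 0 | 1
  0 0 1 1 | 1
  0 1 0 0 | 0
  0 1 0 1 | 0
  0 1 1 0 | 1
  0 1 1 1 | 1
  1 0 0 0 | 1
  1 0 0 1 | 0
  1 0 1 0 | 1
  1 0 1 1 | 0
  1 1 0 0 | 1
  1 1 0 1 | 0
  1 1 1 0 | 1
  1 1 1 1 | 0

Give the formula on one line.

((~d | ~a) & (c | a))

  ~d = 1010101010101010
  ~a = 1111111100000000
  (~d | ~a) = 1111111110101010
  (c | a) = 0011001111111111
  ((~d | ~a) & (c | a)) = 0011001110101010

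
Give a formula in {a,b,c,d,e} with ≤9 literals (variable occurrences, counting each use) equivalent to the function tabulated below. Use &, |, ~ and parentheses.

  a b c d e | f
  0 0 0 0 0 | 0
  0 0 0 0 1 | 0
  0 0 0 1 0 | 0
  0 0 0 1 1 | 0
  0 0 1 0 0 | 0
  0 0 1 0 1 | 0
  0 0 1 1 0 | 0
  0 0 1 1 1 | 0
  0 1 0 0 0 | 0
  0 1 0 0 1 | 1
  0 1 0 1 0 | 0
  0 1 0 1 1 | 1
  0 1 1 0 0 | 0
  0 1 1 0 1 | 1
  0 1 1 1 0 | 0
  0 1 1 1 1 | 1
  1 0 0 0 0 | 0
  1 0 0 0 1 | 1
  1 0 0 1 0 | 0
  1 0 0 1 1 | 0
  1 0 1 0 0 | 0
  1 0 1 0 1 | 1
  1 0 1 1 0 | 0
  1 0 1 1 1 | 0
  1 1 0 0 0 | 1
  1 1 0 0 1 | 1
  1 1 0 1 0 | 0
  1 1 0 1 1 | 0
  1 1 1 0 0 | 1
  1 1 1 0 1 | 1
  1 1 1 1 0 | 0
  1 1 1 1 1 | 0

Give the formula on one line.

  ~a = 11111111111111110000000000000000
  (~a & b) = 00000000111111110000000000000000
  ((~a & b) & e) = 00000000010101010000000000000000
  ~d = 11001100110011001100110011001100
  (~d & a) = 00000000000000001100110011001100
  (((~a & b) & e) | (~d & a)) = 00000000010101011100110011001100
  (e | b) = 01010101111111110101010111111111
  ((((~a & b) & e) | (~d & a)) & (e | b)) = 00000000010101010100010011001100

((((~a & b) & e) | (~d & a)) & (e | b))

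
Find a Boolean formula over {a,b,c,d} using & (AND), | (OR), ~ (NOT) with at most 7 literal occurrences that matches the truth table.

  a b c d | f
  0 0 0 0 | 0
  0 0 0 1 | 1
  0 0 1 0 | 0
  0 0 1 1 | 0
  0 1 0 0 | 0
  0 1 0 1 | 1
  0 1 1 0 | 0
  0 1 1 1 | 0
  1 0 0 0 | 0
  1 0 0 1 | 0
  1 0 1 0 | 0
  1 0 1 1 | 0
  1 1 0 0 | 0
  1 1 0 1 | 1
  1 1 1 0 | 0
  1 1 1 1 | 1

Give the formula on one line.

  ~a = 1111111100000000
  (d | ~a) = 1111111101010101
  (b & a) = 0000000000001111
  ((d | ~a) & (b & a)) = 0000000000000101
  ~c = 1100110011001100
  (d & ~c) = 0100010001000100
  (~a & (d & ~c)) = 0100010000000000
  (((d | ~a) & (b & a)) | (~a & (d & ~c))) = 0100010000000101

(((d | ~a) & (b & a)) | (~a & (d & ~c)))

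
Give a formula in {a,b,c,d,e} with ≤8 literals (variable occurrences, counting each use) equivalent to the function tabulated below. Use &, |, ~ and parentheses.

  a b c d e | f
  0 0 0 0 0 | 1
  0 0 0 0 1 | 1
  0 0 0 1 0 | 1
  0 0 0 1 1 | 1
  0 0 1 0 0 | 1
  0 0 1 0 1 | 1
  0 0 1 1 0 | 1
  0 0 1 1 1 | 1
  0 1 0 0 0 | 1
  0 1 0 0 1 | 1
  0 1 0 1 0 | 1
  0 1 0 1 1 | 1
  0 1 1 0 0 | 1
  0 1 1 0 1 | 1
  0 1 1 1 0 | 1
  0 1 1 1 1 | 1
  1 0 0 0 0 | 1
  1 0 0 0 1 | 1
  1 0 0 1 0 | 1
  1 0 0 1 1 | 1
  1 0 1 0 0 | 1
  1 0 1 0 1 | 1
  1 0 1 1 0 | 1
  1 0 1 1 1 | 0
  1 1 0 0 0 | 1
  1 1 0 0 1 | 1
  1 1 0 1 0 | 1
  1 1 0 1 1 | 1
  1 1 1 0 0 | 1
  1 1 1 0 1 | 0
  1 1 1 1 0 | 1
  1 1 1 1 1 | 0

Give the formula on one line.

((~c | (~a | ~e)) | (a & (~b & ~d)))

  ~c = 11110000111100001111000011110000
  ~a = 11111111111111110000000000000000
  ~e = 10101010101010101010101010101010
  (~a | ~e) = 11111111111111111010101010101010
  (~c | (~a | ~e)) = 11111111111111111111101011111010
  ~b = 11111111000000001111111100000000
  ~d = 11001100110011001100110011001100
  (~b & ~d) = 11001100000000001100110000000000
  (a & (~b & ~d)) = 00000000000000001100110000000000
  ((~c | (~a | ~e)) | (a & (~b & ~d))) = 11111111111111111111111011111010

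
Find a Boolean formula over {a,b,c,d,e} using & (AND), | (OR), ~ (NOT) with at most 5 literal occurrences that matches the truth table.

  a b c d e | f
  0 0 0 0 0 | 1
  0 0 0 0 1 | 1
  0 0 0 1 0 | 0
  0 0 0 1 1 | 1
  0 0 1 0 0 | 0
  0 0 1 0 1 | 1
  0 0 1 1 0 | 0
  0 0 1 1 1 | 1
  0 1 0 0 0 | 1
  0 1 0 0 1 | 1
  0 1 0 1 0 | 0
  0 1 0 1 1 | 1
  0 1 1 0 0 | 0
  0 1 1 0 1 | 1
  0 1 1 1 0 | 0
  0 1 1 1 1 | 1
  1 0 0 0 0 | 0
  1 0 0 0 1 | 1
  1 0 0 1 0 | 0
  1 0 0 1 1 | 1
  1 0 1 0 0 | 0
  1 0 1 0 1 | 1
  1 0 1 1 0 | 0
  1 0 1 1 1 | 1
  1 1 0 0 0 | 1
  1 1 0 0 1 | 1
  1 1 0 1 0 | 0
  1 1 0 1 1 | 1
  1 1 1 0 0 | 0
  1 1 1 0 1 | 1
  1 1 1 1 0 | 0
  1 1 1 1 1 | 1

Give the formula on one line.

(e | ((~a | b) & (~d & ~c)))

  ~a = 11111111111111110000000000000000
  (~a | b) = 11111111111111110000000011111111
  ~d = 11001100110011001100110011001100
  ~c = 11110000111100001111000011110000
  (~d & ~c) = 11000000110000001100000011000000
  ((~a | b) & (~d & ~c)) = 11000000110000000000000011000000
  (e | ((~a | b) & (~d & ~c))) = 11010101110101010101010111010101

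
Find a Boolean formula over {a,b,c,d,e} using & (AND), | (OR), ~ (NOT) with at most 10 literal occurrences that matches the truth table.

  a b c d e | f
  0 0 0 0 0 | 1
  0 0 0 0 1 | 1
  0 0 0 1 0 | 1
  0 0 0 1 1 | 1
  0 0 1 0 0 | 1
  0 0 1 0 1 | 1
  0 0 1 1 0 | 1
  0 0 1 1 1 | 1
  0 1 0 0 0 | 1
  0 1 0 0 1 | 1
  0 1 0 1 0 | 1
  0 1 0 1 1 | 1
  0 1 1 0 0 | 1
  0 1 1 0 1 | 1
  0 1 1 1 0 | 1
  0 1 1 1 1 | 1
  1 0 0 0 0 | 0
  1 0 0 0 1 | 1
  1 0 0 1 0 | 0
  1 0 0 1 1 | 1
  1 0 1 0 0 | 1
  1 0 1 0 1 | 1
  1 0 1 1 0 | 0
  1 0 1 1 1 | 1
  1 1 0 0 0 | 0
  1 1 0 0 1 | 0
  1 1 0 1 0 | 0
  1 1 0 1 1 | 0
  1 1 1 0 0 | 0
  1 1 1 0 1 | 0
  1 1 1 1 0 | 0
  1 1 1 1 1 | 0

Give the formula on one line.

((~b & (a & e)) | (~a | (~e & (c & ((~b | e) & ~d)))))

  ~b = 11111111000000001111111100000000
  (a & e) = 00000000000000000101010101010101
  (~b & (a & e)) = 00000000000000000101010100000000
  ~a = 11111111111111110000000000000000
  ~e = 10101010101010101010101010101010
  (~b | e) = 11111111010101011111111101010101
  ~d = 11001100110011001100110011001100
  ((~b | e) & ~d) = 11001100010001001100110001000100
  (c & ((~b | e) & ~d)) = 00001100000001000000110000000100
  (~e & (c & ((~b | e) & ~d))) = 00001000000000000000100000000000
  (~a | (~e & (c & ((~b | e) & ~d)))) = 11111111111111110000100000000000
  ((~b & (a & e)) | (~a | (~e & (c & ((~b | e) & ~d))))) = 11111111111111110101110100000000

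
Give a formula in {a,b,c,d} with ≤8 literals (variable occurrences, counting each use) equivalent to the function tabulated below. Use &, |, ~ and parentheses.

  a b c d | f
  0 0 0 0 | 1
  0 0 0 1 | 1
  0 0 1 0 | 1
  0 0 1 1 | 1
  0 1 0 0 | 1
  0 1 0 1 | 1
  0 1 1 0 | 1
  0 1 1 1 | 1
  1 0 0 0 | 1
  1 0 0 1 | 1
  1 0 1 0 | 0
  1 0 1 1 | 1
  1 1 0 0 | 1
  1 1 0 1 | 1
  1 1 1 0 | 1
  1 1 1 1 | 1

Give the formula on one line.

  (b & a) = 0000000000001111
  ~c = 1100110011001100
  ((b & a) | ~c) = 1100110011001111
  ~a = 1111111100000000
  (c | ~a) = 1111111100110011
  (d & a) = 0000000001010101
  ((c | ~a) & (d & a)) = 0000000000010001
  (((b & a) | ~c) | ((c | ~a) & (d & a))) = 1100110011011111
  ((((b & a) | ~c) | ((c | ~a) & (d & a))) | ~a) = 1111111111011111

((((b & a) | ~c) | ((c | ~a) & (d & a))) | ~a)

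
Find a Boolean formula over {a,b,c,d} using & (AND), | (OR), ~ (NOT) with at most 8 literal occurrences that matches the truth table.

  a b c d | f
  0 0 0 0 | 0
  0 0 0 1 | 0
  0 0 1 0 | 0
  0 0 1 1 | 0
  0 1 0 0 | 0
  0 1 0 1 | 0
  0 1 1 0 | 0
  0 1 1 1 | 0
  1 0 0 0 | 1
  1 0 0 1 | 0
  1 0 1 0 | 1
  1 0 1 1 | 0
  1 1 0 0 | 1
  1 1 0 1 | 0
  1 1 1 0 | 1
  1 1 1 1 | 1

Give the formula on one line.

  ~d = 1010101010101010
  (c & d) = 0001000100010001
  (~d | (c & d)) = 1011101110111011
  ~b = 1111000011110000
  (~b & ~d) = 1010000010100000
  (b | (~b & ~d)) = 1010111110101111
  (a & (b | (~b & ~d))) = 0000000010101111
  ((~d | (c & d)) & (a & (b | (~b & ~d)))) = 0000000010101011

((~d | (c & d)) & (a & (b | (~b & ~d))))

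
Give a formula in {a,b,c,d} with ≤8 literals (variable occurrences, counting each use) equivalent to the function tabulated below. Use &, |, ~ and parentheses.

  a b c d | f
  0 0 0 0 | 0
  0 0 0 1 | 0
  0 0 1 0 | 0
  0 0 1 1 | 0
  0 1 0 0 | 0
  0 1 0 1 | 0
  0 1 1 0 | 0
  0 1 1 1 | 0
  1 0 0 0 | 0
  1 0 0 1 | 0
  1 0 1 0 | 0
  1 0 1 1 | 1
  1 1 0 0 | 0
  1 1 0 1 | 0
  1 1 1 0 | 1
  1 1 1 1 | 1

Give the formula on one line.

  ~b = 1111000011110000
  (~b & d) = 0101000001010000
  (b | (~b & d)) = 0101111101011111
  (a & c) = 0000000000110011
  ((b | (~b & d)) & (a & c)) = 0000000000010011

((b | (~b & d)) & (a & c))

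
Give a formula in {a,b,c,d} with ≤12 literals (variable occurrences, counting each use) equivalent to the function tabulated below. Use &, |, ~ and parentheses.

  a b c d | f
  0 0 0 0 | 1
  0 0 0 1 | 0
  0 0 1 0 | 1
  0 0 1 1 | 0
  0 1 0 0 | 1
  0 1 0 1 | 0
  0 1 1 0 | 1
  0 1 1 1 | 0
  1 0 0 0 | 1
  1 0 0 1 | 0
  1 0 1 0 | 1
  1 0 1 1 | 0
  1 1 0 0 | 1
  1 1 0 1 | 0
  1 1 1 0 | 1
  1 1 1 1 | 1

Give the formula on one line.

(((~d | (b & ((a & d) & (c | ~b)))) & (~a | b)) | ~d)

  ~d = 1010101010101010
  (a & d) = 0000000001010101
  ~b = 1111000011110000
  (c | ~b) = 1111001111110011
  ((a & d) & (c | ~b)) = 0000000001010001
  (b & ((a & d) & (c | ~b))) = 0000000000000001
  (~d | (b & ((a & d) & (c | ~b)))) = 1010101010101011
  ~a = 1111111100000000
  (~a | b) = 1111111100001111
  ((~d | (b & ((a & d) & (c | ~b)))) & (~a | b)) = 1010101000001011
  (((~d | (b & ((a & d) & (c | ~b)))) & (~a | b)) | ~d) = 1010101010101011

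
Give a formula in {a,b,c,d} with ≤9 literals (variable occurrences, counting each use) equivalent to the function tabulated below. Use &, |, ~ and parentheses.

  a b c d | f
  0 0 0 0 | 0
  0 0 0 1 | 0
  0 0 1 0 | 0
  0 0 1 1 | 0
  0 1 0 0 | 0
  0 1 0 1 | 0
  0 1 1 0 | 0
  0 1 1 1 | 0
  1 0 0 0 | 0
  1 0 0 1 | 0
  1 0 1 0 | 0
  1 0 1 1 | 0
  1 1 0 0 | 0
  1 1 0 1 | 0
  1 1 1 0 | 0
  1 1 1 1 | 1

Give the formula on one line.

  (c & b) = 0000001100000011
  (a & c) = 0000000000110011
  ~d = 1010101010101010
  ((a & c) | ~d) = 1010101010111011
  ((c & b) & ((a & c) | ~d)) = 0000001000000011
  (d & ((c & b) & ((a & c) | ~d))) = 0000000000000001

(d & ((c & b) & ((a & c) | ~d)))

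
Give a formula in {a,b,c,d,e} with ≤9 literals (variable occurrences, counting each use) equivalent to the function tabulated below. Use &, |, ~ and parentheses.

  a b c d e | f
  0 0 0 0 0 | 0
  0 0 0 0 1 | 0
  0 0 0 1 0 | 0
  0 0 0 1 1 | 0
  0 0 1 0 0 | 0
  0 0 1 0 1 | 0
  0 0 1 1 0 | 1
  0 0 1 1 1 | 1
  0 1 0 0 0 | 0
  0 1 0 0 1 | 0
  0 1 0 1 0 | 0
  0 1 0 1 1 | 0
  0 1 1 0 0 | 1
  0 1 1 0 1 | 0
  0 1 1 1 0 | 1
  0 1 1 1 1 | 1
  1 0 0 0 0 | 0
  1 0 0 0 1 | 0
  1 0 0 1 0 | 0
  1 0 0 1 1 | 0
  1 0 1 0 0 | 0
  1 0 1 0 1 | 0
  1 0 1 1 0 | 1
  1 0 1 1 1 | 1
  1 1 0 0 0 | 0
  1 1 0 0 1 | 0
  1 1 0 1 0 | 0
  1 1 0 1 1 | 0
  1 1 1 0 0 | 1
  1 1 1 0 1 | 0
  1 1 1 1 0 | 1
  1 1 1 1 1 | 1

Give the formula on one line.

((d | ((~e & ((b | e) & (a | ~d))) | (d & ~a))) & c)

  ~e = 10101010101010101010101010101010
  (b | e) = 01010101111111110101010111111111
  ~d = 11001100110011001100110011001100
  (a | ~d) = 11001100110011001111111111111111
  ((b | e) & (a | ~d)) = 01000100110011000101010111111111
  (~e & ((b | e) & (a | ~d))) = 00000000100010000000000010101010
  ~a = 11111111111111110000000000000000
  (d & ~a) = 00110011001100110000000000000000
  ((~e & ((b | e) & (a | ~d))) | (d & ~a)) = 00110011101110110000000010101010
  (d | ((~e & ((b | e) & (a | ~d))) | (d & ~a))) = 00110011101110110011001110111011
  ((d | ((~e & ((b | e) & (a | ~d))) | (d & ~a))) & c) = 00000011000010110000001100001011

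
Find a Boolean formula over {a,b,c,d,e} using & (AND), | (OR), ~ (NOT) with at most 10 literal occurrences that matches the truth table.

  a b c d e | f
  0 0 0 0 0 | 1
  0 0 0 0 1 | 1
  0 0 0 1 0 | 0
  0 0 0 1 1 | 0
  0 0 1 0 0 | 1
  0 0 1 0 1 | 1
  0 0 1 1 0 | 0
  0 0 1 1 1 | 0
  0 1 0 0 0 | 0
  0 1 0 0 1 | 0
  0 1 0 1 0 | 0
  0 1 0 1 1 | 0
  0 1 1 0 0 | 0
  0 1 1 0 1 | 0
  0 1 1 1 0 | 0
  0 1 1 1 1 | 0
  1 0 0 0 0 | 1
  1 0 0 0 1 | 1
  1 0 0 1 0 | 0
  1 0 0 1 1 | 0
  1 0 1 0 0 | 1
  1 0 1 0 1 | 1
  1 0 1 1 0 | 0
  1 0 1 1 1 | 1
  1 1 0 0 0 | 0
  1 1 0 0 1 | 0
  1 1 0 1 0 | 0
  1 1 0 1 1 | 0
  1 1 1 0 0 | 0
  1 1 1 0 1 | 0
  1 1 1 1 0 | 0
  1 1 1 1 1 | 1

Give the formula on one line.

  ~d = 11001100110011001100110011001100
  ~b = 11111111000000001111111100000000
  (d | ~b) = 11111111001100111111111100110011
  (~d & (d | ~b)) = 11001100000000001100110000000000
  (a & d) = 00000000000000000011001100110011
  (c & e) = 00000101000001010000010100000101
  ((a & d) & (c & e)) = 00000000000000000000000100000001
  ((~d & (d | ~b)) | ((a & d) & (c & e))) = 11001100000000001100110100000001

((~d & (d | ~b)) | ((a & d) & (c & e)))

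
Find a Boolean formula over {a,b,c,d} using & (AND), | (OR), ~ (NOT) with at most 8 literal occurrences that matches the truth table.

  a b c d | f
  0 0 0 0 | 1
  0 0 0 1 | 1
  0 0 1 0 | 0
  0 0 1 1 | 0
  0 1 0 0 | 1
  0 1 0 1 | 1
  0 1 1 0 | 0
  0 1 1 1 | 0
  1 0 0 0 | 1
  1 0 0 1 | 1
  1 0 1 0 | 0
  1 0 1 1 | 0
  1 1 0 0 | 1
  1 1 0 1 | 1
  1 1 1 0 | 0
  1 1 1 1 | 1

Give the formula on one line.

  (a & b) = 0000000000001111
  ((a & b) & d) = 0000000000000101
  ~a = 1111111100000000
  (c | ~a) = 1111111100110011
  ((c | ~a) & d) = 0101010100010001
  (((c | ~a) & d) & a) = 0000000000010001
  (((a & b) & d) & (((c | ~a) & d) & a)) = 0000000000000001
  ~c = 1100110011001100
  ((((a & b) & d) & (((c | ~a) & d) & a)) | ~c) = 1100110011001101

((((a & b) & d) & (((c | ~a) & d) & a)) | ~c)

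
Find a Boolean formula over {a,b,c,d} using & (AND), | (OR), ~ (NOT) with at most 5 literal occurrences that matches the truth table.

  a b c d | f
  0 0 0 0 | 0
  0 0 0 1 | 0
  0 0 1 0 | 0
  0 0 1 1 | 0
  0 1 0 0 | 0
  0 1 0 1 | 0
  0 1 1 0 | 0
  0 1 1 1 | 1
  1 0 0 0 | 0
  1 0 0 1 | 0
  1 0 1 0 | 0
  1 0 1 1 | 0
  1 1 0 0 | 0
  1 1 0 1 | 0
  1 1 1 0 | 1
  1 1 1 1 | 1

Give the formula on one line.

((d | a) & (b & c))

  (d | a) = 0101010111111111
  (b & c) = 0000001100000011
  ((d | a) & (b & c)) = 0000000100000011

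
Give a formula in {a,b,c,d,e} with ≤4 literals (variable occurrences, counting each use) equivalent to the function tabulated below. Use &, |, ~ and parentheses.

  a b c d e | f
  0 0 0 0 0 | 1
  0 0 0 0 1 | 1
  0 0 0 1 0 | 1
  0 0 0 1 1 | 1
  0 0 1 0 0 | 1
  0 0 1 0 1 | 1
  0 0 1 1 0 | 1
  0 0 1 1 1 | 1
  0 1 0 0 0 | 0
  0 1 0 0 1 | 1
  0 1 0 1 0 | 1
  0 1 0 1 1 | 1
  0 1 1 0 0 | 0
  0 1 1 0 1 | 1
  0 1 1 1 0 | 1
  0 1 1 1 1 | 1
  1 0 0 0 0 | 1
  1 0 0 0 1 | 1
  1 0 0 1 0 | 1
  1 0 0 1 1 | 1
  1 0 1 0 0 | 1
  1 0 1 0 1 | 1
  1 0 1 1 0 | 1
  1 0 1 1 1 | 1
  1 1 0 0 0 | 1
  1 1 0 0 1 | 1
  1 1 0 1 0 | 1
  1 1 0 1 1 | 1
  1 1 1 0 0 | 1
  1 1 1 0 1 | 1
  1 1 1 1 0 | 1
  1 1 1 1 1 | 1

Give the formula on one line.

  ~b = 11111111000000001111111100000000
  (a | ~b) = 11111111000000001111111111111111
  (d | e) = 01110111011101110111011101110111
  ((a | ~b) | (d | e)) = 11111111011101111111111111111111

((a | ~b) | (d | e))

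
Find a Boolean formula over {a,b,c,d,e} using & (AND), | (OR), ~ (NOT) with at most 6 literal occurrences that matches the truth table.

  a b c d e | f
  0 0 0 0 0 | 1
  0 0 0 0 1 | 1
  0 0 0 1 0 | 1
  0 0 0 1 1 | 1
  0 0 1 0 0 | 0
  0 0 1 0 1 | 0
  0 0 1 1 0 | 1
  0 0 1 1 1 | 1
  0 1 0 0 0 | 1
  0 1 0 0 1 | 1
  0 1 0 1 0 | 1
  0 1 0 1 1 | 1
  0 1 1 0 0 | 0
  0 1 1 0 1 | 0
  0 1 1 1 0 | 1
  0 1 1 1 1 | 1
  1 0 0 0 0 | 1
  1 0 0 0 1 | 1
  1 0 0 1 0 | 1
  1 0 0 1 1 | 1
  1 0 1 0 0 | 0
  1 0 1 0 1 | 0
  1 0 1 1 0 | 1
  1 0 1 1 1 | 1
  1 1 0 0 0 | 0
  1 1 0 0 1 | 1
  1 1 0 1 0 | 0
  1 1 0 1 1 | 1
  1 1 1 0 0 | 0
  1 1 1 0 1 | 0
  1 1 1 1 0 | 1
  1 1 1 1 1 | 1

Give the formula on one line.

(((c | (~a | ~b)) | e) & (~c | d))

  ~a = 11111111111111110000000000000000
  ~b = 11111111000000001111111100000000
  (~a | ~b) = 11111111111111111111111100000000
  (c | (~a | ~b)) = 11111111111111111111111100001111
  ((c | (~a | ~b)) | e) = 11111111111111111111111101011111
  ~c = 11110000111100001111000011110000
  (~c | d) = 11110011111100111111001111110011
  (((c | (~a | ~b)) | e) & (~c | d)) = 11110011111100111111001101010011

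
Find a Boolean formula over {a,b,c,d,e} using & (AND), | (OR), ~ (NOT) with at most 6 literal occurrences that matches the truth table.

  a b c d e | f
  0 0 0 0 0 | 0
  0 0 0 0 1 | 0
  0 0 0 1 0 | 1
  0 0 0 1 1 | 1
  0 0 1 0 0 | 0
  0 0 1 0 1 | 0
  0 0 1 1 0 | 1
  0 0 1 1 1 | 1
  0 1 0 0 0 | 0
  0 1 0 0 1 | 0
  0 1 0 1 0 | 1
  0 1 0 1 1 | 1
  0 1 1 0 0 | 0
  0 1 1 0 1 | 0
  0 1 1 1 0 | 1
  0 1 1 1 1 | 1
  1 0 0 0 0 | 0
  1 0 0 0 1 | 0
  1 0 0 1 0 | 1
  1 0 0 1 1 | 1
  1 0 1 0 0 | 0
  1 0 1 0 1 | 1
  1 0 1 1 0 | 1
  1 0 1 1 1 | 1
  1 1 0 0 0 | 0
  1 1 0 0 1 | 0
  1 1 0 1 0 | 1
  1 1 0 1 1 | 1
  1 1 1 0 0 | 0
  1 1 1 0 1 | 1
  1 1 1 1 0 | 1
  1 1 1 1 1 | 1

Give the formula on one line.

  ~c = 11110000111100001111000011110000
  (e | ~c) = 11110101111101011111010111110101
  (c & (e | ~c)) = 00000101000001010000010100000101
  (a & (c & (e | ~c))) = 00000000000000000000010100000101
  ((a & (c & (e | ~c))) | d) = 00110011001100110011011100110111

((a & (c & (e | ~c))) | d)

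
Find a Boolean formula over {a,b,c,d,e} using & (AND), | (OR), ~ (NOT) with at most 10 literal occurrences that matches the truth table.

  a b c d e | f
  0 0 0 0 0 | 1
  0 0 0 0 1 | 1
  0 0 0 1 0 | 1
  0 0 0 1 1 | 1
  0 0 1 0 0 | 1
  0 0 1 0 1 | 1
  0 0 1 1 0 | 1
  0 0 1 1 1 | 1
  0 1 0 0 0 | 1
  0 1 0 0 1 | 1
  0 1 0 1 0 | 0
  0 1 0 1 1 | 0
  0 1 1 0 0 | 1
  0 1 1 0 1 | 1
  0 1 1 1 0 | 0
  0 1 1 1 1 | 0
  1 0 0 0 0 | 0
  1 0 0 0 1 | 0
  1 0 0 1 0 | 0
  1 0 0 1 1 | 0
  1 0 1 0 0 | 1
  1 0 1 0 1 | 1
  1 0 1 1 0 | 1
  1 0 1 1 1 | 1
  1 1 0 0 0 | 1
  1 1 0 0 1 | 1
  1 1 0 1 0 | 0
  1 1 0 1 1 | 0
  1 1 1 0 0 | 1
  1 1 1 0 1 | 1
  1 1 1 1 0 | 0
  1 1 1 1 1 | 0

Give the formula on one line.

(((c | b) | (~c & (b | ~a))) & (~d | ~b))

  (c | b) = 00001111111111110000111111111111
  ~c = 11110000111100001111000011110000
  ~a = 11111111111111110000000000000000
  (b | ~a) = 11111111111111110000000011111111
  (~c & (b | ~a)) = 11110000111100000000000011110000
  ((c | b) | (~c & (b | ~a))) = 11111111111111110000111111111111
  ~d = 11001100110011001100110011001100
  ~b = 11111111000000001111111100000000
  (~d | ~b) = 11111111110011001111111111001100
  (((c | b) | (~c & (b | ~a))) & (~d | ~b)) = 11111111110011000000111111001100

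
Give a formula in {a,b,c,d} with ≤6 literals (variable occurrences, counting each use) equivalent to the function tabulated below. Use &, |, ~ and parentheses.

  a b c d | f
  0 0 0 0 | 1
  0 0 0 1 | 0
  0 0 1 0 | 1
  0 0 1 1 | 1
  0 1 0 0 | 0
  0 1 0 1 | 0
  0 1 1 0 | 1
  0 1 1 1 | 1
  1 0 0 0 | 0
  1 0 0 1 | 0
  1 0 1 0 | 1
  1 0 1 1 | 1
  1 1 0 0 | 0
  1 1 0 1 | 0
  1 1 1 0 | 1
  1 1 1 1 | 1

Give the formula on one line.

  ~b = 1111000011110000
  ~a = 1111111100000000
  (~b & ~a) = 1111000000000000
  ~d = 1010101010101010
  (a | ~d) = 1010101011111111
  ((~b & ~a) & (a | ~d)) = 1010000000000000
  ~c = 1100110011001100
  (((~b & ~a) & (a | ~d)) & ~c) = 1000000000000000
  (c | (((~b & ~a) & (a | ~d)) & ~c)) = 1011001100110011

(c | (((~b & ~a) & (a | ~d)) & ~c))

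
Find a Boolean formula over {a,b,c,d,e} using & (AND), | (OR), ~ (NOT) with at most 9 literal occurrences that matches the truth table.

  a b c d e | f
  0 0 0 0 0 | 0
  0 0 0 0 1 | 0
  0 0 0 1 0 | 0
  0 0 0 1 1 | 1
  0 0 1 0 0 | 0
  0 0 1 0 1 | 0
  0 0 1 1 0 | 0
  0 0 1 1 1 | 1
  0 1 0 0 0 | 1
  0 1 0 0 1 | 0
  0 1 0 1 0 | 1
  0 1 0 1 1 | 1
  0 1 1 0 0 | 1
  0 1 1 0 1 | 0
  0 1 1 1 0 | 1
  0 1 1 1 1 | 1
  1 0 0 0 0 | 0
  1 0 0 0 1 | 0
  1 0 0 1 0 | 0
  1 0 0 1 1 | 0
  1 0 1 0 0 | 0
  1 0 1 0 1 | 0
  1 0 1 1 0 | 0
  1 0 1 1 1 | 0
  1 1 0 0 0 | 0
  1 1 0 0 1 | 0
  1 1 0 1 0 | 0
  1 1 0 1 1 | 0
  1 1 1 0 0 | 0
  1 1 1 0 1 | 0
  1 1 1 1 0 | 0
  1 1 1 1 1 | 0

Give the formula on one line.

(~a & ((((e | b) & d) | (a & ~e)) | (a | (~e & b))))

  ~a = 11111111111111110000000000000000
  (e | b) = 01010101111111110101010111111111
  ((e | b) & d) = 00010001001100110001000100110011
  ~e = 10101010101010101010101010101010
  (a & ~e) = 00000000000000001010101010101010
  (((e | b) & d) | (a & ~e)) = 00010001001100111011101110111011
  (~e & b) = 00000000101010100000000010101010
  (a | (~e & b)) = 00000000101010101111111111111111
  ((((e | b) & d) | (a & ~e)) | (a | (~e & b))) = 00010001101110111111111111111111
  (~a & ((((e | b) & d) | (a & ~e)) | (a | (~e & b)))) = 00010001101110110000000000000000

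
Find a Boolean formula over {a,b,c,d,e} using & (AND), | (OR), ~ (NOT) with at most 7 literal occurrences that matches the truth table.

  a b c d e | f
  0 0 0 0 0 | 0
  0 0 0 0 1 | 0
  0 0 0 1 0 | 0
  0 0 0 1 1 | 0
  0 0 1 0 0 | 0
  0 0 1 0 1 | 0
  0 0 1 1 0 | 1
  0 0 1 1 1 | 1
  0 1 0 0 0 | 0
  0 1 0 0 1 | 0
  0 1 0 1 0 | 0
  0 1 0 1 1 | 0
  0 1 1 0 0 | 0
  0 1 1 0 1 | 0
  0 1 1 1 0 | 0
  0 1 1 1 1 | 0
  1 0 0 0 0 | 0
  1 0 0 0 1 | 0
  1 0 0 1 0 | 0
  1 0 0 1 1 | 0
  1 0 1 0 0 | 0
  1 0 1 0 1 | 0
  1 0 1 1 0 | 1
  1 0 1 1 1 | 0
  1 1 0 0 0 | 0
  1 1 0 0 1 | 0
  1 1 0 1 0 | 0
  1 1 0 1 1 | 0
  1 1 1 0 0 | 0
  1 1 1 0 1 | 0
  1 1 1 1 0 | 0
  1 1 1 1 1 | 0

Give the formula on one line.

((~b & c) & ((((c & ~a) | ~e) | ~a) & d))

  ~b = 11111111000000001111111100000000
  (~b & c) = 00001111000000000000111100000000
  ~a = 11111111111111110000000000000000
  (c & ~a) = 00001111000011110000000000000000
  ~e = 10101010101010101010101010101010
  ((c & ~a) | ~e) = 10101111101011111010101010101010
  (((c & ~a) | ~e) | ~a) = 11111111111111111010101010101010
  ((((c & ~a) | ~e) | ~a) & d) = 00110011001100110010001000100010
  ((~b & c) & ((((c & ~a) | ~e) | ~a) & d)) = 00000011000000000000001000000000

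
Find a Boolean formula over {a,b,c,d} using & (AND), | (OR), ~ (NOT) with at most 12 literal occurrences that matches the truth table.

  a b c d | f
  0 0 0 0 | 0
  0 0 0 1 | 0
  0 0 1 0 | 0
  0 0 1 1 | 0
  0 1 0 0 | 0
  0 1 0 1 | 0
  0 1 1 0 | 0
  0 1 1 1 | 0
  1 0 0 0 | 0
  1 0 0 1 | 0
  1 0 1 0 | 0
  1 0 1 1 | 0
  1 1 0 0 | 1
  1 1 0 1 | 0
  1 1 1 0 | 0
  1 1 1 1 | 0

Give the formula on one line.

(a & (((b | d) & ((a | (~a & c)) | ~d)) & (~c & ~d)))

  (b | d) = 0101111101011111
  ~a = 1111111100000000
  (~a & c) = 0011001100000000
  (a | (~a & c)) = 0011001111111111
  ~d = 1010101010101010
  ((a | (~a & c)) | ~d) = 1011101111111111
  ((b | d) & ((a | (~a & c)) | ~d)) = 0001101101011111
  ~c = 1100110011001100
  (~c & ~d) = 1000100010001000
  (((b | d) & ((a | (~a & c)) | ~d)) & (~c & ~d)) = 0000100000001000
  (a & (((b | d) & ((a | (~a & c)) | ~d)) & (~c & ~d))) = 0000000000001000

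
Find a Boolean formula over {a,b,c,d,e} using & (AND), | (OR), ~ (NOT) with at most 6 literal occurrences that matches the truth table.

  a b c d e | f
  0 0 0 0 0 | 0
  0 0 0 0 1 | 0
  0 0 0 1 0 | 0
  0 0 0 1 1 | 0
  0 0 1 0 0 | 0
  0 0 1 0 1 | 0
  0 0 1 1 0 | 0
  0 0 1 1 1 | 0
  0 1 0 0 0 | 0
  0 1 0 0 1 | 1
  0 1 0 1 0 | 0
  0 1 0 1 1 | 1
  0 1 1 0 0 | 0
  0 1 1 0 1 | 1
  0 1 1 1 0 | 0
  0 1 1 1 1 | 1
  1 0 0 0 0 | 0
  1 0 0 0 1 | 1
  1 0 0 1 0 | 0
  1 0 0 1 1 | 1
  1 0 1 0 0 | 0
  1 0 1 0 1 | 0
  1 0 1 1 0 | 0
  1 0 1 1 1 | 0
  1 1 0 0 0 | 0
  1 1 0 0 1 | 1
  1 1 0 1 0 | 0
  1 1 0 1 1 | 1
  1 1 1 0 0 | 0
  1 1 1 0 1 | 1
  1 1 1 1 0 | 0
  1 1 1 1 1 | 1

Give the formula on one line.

  (e & b) = 00000000010101010000000001010101
  ~c = 11110000111100001111000011110000
  (~c & a) = 00000000000000001111000011110000
  ((e & b) | (~c & a)) = 00000000010101011111000011110101
  (e & ((e & b) | (~c & a))) = 00000000010101010101000001010101

(e & ((e & b) | (~c & a)))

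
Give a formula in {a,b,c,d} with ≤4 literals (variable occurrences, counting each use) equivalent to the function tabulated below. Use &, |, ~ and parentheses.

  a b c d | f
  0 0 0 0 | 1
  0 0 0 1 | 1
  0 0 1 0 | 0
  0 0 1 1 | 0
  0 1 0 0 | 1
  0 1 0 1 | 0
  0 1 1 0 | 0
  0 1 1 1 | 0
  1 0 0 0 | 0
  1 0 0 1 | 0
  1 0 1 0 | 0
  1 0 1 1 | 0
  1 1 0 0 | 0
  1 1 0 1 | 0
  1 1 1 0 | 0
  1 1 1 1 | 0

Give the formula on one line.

((~c & ~a) & (~d | ~b))

  ~c = 1100110011001100
  ~a = 1111111100000000
  (~c & ~a) = 1100110000000000
  ~d = 1010101010101010
  ~b = 1111000011110000
  (~d | ~b) = 1111101011111010
  ((~c & ~a) & (~d | ~b)) = 1100100000000000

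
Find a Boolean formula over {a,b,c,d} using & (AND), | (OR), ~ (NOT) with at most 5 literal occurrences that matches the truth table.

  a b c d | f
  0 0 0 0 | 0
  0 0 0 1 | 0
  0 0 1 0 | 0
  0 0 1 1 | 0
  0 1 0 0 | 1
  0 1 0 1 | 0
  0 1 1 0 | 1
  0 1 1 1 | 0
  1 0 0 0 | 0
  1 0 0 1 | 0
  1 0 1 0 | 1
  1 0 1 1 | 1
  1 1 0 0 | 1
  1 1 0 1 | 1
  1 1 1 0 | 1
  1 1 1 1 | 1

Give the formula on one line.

((a | ~d) & ((c & a) | b))

  ~d = 1010101010101010
  (a | ~d) = 1010101011111111
  (c & a) = 0000000000110011
  ((c & a) | b) = 0000111100111111
  ((a | ~d) & ((c & a) | b)) = 0000101000111111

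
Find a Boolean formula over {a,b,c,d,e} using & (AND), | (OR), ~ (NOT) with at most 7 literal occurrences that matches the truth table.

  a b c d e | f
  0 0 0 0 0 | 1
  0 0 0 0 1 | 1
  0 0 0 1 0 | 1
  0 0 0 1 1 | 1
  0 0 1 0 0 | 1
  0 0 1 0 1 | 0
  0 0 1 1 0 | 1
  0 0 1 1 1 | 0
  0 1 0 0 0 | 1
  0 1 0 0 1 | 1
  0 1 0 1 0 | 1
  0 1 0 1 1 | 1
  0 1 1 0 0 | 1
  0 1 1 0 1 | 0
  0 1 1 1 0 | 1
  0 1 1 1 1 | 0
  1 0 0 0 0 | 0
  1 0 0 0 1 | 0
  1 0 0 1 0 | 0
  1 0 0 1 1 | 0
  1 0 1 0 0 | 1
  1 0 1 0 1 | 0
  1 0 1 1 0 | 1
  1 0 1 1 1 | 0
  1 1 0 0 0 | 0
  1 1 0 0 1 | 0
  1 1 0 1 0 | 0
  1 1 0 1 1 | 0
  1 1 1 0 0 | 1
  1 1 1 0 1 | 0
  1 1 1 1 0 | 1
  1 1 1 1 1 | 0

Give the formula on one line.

((~e & c) | (~a & (~c | a)))

  ~e = 10101010101010101010101010101010
  (~e & c) = 00001010000010100000101000001010
  ~a = 11111111111111110000000000000000
  ~c = 11110000111100001111000011110000
  (~c | a) = 11110000111100001111111111111111
  (~a & (~c | a)) = 11110000111100000000000000000000
  ((~e & c) | (~a & (~c | a))) = 11111010111110100000101000001010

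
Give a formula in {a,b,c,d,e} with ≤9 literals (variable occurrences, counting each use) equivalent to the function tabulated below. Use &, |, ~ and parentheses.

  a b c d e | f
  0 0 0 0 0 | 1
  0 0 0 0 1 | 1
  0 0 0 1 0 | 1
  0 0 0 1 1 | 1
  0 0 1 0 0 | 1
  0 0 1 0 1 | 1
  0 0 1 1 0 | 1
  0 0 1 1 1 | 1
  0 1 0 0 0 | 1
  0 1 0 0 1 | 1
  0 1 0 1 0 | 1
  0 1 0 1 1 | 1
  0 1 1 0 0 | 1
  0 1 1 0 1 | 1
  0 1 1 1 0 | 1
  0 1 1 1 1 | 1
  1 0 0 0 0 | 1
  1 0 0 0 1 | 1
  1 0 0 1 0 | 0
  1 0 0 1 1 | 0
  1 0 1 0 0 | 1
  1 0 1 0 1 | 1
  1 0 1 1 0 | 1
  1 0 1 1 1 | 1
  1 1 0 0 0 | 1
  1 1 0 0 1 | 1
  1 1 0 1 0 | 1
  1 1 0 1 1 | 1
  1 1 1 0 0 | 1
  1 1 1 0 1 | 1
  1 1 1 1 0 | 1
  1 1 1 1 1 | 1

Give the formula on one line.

((a & (c | b)) | (c | (~d | ~a)))

  (c | b) = 00001111111111110000111111111111
  (a & (c | b)) = 00000000000000000000111111111111
  ~d = 11001100110011001100110011001100
  ~a = 11111111111111110000000000000000
  (~d | ~a) = 11111111111111111100110011001100
  (c | (~d | ~a)) = 11111111111111111100111111001111
  ((a & (c | b)) | (c | (~d | ~a))) = 11111111111111111100111111111111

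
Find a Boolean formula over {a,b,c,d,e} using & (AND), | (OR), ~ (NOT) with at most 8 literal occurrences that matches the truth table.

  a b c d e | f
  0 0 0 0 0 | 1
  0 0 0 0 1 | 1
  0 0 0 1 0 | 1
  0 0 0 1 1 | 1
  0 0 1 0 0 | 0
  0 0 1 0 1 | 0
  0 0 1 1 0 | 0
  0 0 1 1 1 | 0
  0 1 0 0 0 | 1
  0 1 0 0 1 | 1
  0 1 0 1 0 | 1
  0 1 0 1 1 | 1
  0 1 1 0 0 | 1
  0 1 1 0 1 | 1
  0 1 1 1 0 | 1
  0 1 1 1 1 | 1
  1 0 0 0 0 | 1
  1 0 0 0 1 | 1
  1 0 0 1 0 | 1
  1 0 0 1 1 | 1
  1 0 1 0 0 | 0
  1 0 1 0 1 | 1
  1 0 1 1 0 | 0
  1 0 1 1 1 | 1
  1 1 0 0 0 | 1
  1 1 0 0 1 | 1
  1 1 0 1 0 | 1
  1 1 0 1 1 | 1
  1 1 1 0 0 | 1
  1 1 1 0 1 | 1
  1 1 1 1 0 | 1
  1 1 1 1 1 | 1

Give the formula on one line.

  ~c = 11110000111100001111000011110000
  (b | a) = 00000000111111111111111111111111
  ((b | a) & e) = 00000000010101010101010101010101
  ~a = 11111111111111110000000000000000
  (~a & ~c) = 11110000111100000000000000000000
  (((b | a) & e) | (~a & ~c)) = 11110000111101010101010101010101
  ((((b | a) & e) | (~a & ~c)) | b) = 11110000111111110101010111111111
  (~c | ((((b | a) & e) | (~a & ~c)) | b)) = 11110000111111111111010111111111

(~c | ((((b | a) & e) | (~a & ~c)) | b))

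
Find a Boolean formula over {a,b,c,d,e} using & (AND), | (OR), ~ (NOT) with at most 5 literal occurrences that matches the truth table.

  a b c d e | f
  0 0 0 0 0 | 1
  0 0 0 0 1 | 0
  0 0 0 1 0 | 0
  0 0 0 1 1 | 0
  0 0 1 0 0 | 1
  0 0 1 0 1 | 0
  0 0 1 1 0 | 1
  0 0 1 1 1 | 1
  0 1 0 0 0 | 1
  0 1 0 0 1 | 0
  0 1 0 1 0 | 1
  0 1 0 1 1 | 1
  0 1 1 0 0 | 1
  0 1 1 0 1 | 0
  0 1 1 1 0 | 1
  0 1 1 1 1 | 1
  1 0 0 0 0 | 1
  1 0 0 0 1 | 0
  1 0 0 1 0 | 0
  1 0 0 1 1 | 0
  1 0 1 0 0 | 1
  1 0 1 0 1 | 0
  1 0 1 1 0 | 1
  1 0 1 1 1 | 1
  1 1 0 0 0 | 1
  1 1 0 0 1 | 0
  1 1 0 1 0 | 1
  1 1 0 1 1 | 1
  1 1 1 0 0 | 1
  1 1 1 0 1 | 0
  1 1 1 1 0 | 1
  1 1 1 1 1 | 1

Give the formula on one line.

((~e & ~d) | ((c | b) & d))

  ~e = 10101010101010101010101010101010
  ~d = 11001100110011001100110011001100
  (~e & ~d) = 10001000100010001000100010001000
  (c | b) = 00001111111111110000111111111111
  ((c | b) & d) = 00000011001100110000001100110011
  ((~e & ~d) | ((c | b) & d)) = 10001011101110111000101110111011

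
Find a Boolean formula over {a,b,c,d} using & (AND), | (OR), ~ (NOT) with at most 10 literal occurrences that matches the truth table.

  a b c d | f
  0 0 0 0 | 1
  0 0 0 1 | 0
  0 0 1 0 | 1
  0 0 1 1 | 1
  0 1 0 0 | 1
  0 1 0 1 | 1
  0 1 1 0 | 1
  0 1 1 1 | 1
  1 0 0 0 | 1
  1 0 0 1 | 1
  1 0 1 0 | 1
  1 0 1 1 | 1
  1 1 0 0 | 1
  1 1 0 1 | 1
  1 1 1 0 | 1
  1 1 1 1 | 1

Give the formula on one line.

  ~b = 1111000011110000
  (c | a) = 0011001111111111
  ~a = 1111111100000000
  (c | ~a) = 1111111100110011
  ((c | a) & (c | ~a)) = 0011001100110011
  (~b & ((c | a) & (c | ~a))) = 0011000000110000
  (b | a) = 0000111111111111
  ~d = 1010101010101010
  ((b | a) | ~d) = 1010111111111111
  ((~b & ((c | a) & (c | ~a))) | ((b | a) | ~d)) = 1011111111111111

((~b & ((c | a) & (c | ~a))) | ((b | a) | ~d))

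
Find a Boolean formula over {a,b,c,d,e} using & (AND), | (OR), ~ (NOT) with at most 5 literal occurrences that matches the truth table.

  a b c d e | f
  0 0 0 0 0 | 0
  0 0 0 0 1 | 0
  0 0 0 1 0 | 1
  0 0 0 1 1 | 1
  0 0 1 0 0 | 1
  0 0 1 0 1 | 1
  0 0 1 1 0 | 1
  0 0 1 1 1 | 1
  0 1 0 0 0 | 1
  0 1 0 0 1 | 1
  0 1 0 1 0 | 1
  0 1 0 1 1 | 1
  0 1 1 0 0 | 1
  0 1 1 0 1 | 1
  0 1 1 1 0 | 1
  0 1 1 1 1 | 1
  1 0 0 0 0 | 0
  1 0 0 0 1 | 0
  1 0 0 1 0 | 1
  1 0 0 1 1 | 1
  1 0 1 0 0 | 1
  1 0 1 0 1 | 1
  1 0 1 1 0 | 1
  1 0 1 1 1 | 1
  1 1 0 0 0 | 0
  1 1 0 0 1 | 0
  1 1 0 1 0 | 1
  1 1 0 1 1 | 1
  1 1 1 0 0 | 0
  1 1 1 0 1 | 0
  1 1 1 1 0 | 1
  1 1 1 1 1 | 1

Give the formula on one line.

((d | (~b & c)) | (~a & b))

  ~b = 11111111000000001111111100000000
  (~b & c) = 00001111000000000000111100000000
  (d | (~b & c)) = 00111111001100110011111100110011
  ~a = 11111111111111110000000000000000
  (~a & b) = 00000000111111110000000000000000
  ((d | (~b & c)) | (~a & b)) = 00111111111111110011111100110011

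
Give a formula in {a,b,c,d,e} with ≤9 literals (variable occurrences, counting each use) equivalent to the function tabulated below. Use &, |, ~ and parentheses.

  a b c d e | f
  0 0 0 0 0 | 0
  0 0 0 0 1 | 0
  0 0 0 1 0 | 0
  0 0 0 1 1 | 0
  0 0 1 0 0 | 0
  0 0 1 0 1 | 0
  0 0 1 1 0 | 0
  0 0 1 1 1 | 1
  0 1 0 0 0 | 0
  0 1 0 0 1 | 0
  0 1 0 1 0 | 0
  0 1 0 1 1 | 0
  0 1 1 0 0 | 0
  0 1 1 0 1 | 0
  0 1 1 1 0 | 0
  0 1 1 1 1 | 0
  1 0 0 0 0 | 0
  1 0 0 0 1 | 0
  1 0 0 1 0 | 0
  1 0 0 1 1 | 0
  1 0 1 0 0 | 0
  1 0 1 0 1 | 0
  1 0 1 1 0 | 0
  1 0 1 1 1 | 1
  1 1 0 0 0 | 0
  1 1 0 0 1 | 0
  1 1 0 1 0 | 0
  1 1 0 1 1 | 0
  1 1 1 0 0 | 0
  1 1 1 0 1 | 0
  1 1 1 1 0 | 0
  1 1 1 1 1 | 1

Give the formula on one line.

(((c & d) & ((e & ~b) | a)) & e)

  (c & d) = 00000011000000110000001100000011
  ~b = 11111111000000001111111100000000
  (e & ~b) = 01010101000000000101010100000000
  ((e & ~b) | a) = 01010101000000001111111111111111
  ((c & d) & ((e & ~b) | a)) = 00000001000000000000001100000011
  (((c & d) & ((e & ~b) | a)) & e) = 00000001000000000000000100000001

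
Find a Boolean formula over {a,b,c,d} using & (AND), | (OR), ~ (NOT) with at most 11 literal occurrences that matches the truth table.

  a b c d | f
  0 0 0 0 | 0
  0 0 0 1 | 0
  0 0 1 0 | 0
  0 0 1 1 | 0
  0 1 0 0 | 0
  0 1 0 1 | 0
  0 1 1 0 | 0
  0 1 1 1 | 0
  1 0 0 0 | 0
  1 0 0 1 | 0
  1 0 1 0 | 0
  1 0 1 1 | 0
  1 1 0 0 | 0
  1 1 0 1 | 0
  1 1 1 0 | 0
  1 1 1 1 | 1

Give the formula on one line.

  (a & c) = 0000000000110011
  (b & (a & c)) = 0000000000000011
  ~c = 1100110011001100
  ~d = 1010101010101010
  (~c & ~d) = 1000100010001000
  (~d & ~c) = 1000100010001000
  (a | (~d & ~c)) = 1000100011111111
  (d & (a | (~d & ~c))) = 0000000001010101
  ((~c & ~d) | (d & (a | (~d & ~c)))) = 1000100011011101
  ((b & (a & c)) & ((~c & ~d) | (d & (a | (~d & ~c))))) = 0000000000000001

((b & (a & c)) & ((~c & ~d) | (d & (a | (~d & ~c)))))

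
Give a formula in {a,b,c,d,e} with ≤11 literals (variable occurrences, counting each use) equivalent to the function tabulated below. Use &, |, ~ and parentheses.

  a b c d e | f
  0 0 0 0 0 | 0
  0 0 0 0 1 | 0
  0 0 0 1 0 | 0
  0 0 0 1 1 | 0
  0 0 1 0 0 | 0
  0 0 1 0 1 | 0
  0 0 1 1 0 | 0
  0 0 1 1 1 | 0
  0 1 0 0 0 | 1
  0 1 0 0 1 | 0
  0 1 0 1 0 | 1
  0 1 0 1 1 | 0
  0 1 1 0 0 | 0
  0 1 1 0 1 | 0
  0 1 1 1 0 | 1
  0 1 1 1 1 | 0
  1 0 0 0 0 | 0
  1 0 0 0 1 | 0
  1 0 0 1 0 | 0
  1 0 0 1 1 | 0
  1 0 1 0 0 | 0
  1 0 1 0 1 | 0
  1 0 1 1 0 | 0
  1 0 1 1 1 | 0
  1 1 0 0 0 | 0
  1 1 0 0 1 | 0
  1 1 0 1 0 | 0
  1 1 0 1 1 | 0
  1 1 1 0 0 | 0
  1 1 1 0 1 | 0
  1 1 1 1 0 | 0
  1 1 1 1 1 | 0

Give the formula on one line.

  ~c = 11110000111100001111000011110000
  ~b = 11111111000000001111111100000000
  (d | ~b) = 11111111001100111111111100110011
  (a | ~b) = 11111111000000001111111111111111
  ((d | ~b) | (a | ~b)) = 11111111001100111111111111111111
  (~c | ((d | ~b) | (a | ~b))) = 11111111111100111111111111111111
  ~e = 10101010101010101010101010101010
  (~e & b) = 00000000101010100000000010101010
  ~a = 11111111111111110000000000000000
  ((~e & b) & ~a) = 00000000101010100000000000000000
  ((~c | ((d | ~b) | (a | ~b))) & ((~e & b) & ~a)) = 00000000101000100000000000000000

((~c | ((d | ~b) | (a | ~b))) & ((~e & b) & ~a))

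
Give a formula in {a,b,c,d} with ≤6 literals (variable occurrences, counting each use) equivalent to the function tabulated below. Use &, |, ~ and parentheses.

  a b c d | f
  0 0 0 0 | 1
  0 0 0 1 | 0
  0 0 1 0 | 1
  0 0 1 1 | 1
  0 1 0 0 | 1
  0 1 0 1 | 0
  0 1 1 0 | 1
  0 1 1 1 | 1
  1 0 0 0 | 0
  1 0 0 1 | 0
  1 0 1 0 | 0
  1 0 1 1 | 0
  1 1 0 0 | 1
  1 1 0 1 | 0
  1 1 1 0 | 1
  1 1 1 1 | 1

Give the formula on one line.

((~d | c) & ((~a | b) | (d & ~c)))

  ~d = 1010101010101010
  (~d | c) = 1011101110111011
  ~a = 1111111100000000
  (~a | b) = 1111111100001111
  ~c = 1100110011001100
  (d & ~c) = 0100010001000100
  ((~a | b) | (d & ~c)) = 1111111101001111
  ((~d | c) & ((~a | b) | (d & ~c))) = 1011101100001011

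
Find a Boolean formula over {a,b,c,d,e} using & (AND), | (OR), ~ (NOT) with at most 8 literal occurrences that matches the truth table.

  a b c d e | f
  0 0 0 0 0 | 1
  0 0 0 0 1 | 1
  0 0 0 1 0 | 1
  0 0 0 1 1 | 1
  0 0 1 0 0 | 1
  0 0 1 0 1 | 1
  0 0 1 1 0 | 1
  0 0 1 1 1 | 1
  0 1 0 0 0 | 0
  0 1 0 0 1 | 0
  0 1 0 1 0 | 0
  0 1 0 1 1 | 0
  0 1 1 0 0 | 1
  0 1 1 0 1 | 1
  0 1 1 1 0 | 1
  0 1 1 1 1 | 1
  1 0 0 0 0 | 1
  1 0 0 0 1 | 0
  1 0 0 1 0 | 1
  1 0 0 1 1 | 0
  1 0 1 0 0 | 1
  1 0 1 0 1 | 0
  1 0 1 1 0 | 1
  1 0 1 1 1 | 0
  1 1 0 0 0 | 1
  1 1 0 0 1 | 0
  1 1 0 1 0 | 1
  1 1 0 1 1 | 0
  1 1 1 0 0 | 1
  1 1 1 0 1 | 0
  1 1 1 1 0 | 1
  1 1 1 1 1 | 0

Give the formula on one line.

((~b | (c | a)) & (~a | ~e))

  ~b = 11111111000000001111111100000000
  (c | a) = 00001111000011111111111111111111
  (~b | (c | a)) = 11111111000011111111111111111111
  ~a = 11111111111111110000000000000000
  ~e = 10101010101010101010101010101010
  (~a | ~e) = 11111111111111111010101010101010
  ((~b | (c | a)) & (~a | ~e)) = 11111111000011111010101010101010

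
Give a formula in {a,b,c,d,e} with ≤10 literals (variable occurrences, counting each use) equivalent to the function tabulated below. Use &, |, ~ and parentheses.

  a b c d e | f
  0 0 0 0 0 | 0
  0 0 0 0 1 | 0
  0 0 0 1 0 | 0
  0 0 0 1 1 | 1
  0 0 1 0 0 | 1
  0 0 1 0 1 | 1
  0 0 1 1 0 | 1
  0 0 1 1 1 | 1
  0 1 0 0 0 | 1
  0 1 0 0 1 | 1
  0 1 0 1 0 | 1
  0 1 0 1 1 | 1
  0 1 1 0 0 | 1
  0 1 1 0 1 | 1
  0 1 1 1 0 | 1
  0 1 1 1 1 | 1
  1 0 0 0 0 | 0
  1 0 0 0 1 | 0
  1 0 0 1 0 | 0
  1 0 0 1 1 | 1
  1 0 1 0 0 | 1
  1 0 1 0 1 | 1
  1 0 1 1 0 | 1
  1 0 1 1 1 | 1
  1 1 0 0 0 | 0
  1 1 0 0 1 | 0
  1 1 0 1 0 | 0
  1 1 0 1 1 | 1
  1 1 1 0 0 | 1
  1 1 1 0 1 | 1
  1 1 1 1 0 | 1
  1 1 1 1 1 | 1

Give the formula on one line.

((c | (d & (e & (b | (a | d))))) | (~a & b))

  (a | d) = 00110011001100111111111111111111
  (b | (a | d)) = 00110011111111111111111111111111
  (e & (b | (a | d))) = 00010001010101010101010101010101
  (d & (e & (b | (a | d)))) = 00010001000100010001000100010001
  (c | (d & (e & (b | (a | d))))) = 00011111000111110001111100011111
  ~a = 11111111111111110000000000000000
  (~a & b) = 00000000111111110000000000000000
  ((c | (d & (e & (b | (a | d))))) | (~a & b)) = 00011111111111110001111100011111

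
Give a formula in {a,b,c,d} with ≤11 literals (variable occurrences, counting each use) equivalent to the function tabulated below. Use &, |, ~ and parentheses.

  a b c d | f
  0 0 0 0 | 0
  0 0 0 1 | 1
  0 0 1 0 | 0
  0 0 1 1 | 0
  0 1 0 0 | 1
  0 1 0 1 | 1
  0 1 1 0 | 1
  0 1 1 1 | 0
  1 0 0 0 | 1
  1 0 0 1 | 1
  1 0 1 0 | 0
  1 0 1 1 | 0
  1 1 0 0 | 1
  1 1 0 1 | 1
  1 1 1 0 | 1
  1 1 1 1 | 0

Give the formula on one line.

((d & ~c) | ((((d | a) | b) & ((d | ~c) | b)) & ~d))

  ~c = 1100110011001100
  (d & ~c) = 0100010001000100
  (d | a) = 0101010111111111
  ((d | a) | b) = 0101111111111111
  (d | ~c) = 1101110111011101
  ((d | ~c) | b) = 1101111111011111
  (((d | a) | b) & ((d | ~c) | b)) = 0101111111011111
  ~d = 1010101010101010
  ((((d | a) | b) & ((d | ~c) | b)) & ~d) = 0000101010001010
  ((d & ~c) | ((((d | a) | b) & ((d | ~c) | b)) & ~d)) = 0100111011001110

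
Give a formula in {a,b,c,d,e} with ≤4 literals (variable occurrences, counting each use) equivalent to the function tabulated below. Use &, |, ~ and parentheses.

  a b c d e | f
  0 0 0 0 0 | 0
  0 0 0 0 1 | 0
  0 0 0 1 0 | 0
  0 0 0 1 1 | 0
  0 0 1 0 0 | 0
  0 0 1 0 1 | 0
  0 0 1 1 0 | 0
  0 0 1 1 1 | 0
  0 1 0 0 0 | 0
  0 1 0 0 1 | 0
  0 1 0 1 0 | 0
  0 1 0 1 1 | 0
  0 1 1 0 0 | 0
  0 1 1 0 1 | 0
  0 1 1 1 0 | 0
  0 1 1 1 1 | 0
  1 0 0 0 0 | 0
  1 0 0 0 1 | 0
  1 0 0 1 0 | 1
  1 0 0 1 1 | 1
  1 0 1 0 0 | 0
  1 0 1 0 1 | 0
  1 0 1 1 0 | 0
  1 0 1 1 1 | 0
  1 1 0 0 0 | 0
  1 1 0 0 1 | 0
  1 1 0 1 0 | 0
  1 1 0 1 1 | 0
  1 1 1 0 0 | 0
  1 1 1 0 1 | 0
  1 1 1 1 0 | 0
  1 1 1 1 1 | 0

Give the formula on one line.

(((a & ~c) & ~b) & d)

  ~c = 11110000111100001111000011110000
  (a & ~c) = 00000000000000001111000011110000
  ~b = 11111111000000001111111100000000
  ((a & ~c) & ~b) = 00000000000000001111000000000000
  (((a & ~c) & ~b) & d) = 00000000000000000011000000000000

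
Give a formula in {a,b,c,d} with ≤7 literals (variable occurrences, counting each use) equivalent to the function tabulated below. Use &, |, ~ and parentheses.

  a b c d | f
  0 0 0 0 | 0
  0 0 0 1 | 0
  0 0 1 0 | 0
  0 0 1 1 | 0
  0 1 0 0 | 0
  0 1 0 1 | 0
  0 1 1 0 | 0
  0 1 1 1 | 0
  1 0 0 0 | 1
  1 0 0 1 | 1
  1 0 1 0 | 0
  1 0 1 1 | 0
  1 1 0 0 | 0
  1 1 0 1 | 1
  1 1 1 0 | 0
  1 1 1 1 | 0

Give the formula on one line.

(((d | ~b) & ~c) & a)

  ~b = 1111000011110000
  (d | ~b) = 1111010111110101
  ~c = 1100110011001100
  ((d | ~b) & ~c) = 1100010011000100
  (((d | ~b) & ~c) & a) = 0000000011000100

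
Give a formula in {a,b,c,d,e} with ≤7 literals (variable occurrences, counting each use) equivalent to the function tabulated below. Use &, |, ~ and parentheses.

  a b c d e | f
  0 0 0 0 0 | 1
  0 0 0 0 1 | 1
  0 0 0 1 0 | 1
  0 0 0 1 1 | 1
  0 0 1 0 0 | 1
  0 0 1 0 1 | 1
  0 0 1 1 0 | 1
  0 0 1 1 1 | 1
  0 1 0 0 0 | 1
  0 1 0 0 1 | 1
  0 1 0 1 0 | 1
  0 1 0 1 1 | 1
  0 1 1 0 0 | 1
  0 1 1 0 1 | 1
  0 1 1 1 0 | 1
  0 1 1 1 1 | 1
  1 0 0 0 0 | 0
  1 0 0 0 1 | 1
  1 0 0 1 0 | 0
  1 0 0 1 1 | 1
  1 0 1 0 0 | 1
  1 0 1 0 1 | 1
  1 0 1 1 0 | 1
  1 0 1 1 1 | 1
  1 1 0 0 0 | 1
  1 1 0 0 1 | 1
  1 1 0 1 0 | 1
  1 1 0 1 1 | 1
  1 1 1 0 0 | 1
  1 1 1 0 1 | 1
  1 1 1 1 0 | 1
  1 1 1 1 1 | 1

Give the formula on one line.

((~a | b) | (e | c))

  ~a = 11111111111111110000000000000000
  (~a | b) = 11111111111111110000000011111111
  (e | c) = 01011111010111110101111101011111
  ((~a | b) | (e | c)) = 11111111111111110101111111111111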